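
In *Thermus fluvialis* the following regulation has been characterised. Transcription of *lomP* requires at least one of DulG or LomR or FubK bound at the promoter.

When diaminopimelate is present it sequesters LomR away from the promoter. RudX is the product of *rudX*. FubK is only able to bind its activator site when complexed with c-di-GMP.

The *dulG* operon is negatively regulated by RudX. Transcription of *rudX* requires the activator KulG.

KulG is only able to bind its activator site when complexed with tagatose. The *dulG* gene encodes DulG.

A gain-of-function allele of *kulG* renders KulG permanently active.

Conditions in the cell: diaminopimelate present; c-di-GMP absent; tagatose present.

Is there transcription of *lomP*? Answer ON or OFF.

KulG is constitutively active in this strain.
No repressor is bound and KulG is active, so *rudX* is transcribed.
So RudX is produced and active.
With repressor RudX bound, *dulG* is not transcribed.
So DulG is not produced.
Diaminopimelate is present, so LomR is inactive.
c-di-GMP is absent, so FubK is inactive.
No activator is available at the *lomP* promoter, so *lomP* is not transcribed.

OFF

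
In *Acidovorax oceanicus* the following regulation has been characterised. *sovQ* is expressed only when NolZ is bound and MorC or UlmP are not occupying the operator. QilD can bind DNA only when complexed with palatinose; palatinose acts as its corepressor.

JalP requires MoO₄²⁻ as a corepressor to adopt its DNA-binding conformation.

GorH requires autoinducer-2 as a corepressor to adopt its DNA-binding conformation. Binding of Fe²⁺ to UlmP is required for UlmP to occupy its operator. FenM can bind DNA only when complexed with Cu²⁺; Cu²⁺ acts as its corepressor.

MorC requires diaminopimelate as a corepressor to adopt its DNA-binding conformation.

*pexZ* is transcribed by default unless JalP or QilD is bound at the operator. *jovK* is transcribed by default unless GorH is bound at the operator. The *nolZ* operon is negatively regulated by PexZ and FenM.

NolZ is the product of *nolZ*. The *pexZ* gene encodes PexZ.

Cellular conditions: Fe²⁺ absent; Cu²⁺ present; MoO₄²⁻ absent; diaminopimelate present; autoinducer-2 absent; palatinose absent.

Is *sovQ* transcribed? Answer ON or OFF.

OFF

Diaminopimelate is present, so MorC is active.
MoO₄²⁻ is absent, so JalP is inactive.
Palatinose is absent, so QilD is inactive.
With no repressor bound, *pexZ* is transcribed.
So PexZ is produced and active.
Cu²⁺ is present, so FenM is active.
With repressor PexZ bound, *nolZ* is not transcribed.
So NolZ is not produced.
Fe²⁺ is absent, so UlmP is inactive.
With repressor MorC bound, *sovQ* is not transcribed.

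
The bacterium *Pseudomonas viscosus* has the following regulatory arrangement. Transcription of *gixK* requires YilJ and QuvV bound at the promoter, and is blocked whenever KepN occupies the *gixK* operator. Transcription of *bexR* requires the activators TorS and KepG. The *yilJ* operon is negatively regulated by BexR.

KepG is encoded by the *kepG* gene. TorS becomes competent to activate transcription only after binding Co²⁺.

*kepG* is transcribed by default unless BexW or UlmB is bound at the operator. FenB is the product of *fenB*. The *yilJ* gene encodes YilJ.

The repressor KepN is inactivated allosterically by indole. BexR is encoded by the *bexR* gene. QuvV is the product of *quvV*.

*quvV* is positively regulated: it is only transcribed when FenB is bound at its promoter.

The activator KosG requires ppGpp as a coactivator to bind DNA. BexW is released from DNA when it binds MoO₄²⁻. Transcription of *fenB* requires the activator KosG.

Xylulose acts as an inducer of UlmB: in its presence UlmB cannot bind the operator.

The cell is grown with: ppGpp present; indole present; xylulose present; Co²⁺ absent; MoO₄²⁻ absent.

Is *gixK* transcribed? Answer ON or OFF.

ON

Co²⁺ is absent, so TorS is inactive.
MoO₄²⁻ is absent, so BexW is active.
Xylulose is present, so UlmB is inactive.
With repressor BexW bound, *kepG* is not transcribed.
So KepG is not produced.
Required activator TorS is absent, so *bexR* is not transcribed.
So BexR is not produced.
With no repressor bound, *yilJ* is transcribed.
So YilJ is produced and active.
Indole is present, so KepN is inactive.
ppGpp is present, so KosG is active.
No repressor is bound and KosG is active, so *fenB* is transcribed.
So FenB is produced and active.
No repressor is bound and FenB is active, so *quvV* is transcribed.
So QuvV is produced and active.
No repressor is bound and YilJ and QuvV are active, so *gixK* is transcribed.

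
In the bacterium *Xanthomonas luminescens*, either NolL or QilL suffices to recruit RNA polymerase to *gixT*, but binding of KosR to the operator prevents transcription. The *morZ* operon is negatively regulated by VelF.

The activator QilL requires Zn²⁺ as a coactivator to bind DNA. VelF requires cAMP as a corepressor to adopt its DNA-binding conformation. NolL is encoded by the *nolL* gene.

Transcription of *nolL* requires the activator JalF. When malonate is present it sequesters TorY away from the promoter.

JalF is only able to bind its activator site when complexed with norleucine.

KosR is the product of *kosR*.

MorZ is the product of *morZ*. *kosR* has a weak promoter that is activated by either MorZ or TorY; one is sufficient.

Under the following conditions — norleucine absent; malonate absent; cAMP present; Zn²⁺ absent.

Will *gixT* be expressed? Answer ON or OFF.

OFF

cAMP is present, so VelF is active.
With repressor VelF bound, *morZ* is not transcribed.
So MorZ is not produced.
Malonate is absent, so TorY is active.
Activator TorY is present, so *kosR* is transcribed.
So KosR is produced and active.
Norleucine is absent, so JalF is inactive.
Required activator JalF is absent, so *nolL* is not transcribed.
So NolL is not produced.
Zn²⁺ is absent, so QilL is inactive.
With repressor KosR bound, *gixT* is not transcribed.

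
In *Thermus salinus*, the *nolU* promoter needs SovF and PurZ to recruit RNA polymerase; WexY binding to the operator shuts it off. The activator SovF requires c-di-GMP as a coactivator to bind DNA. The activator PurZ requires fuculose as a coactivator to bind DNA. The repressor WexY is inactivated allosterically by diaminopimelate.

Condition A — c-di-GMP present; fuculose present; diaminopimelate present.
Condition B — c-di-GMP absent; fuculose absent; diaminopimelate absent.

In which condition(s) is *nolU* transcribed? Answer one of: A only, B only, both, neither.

Condition A:
c-di-GMP is present, so SovF is active.
Fuculose is present, so PurZ is active.
Diaminopimelate is present, so WexY is inactive.
No repressor is bound and SovF and PurZ are active, so *nolU* is transcribed.
→ *nolU* is ON in A.
Condition B:
c-di-GMP is absent, so SovF is inactive.
Fuculose is absent, so PurZ is inactive.
Diaminopimelate is absent, so WexY is active.
With repressor WexY bound, *nolU* is not transcribed.
→ *nolU* is OFF in B.

A only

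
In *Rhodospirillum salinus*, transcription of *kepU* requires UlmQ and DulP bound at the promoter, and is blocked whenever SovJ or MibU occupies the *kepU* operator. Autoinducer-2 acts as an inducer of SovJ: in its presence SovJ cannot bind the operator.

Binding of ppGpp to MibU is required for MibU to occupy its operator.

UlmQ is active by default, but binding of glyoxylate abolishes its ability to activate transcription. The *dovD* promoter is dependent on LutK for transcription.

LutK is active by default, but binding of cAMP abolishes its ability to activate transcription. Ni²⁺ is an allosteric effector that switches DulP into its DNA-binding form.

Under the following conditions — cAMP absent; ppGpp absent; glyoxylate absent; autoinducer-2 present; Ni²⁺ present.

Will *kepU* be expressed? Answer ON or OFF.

Glyoxylate is absent, so UlmQ is active.
Autoinducer-2 is present, so SovJ is inactive.
Ni²⁺ is present, so DulP is active.
ppGpp is absent, so MibU is inactive.
No repressor is bound and UlmQ and DulP are active, so *kepU* is transcribed.

ON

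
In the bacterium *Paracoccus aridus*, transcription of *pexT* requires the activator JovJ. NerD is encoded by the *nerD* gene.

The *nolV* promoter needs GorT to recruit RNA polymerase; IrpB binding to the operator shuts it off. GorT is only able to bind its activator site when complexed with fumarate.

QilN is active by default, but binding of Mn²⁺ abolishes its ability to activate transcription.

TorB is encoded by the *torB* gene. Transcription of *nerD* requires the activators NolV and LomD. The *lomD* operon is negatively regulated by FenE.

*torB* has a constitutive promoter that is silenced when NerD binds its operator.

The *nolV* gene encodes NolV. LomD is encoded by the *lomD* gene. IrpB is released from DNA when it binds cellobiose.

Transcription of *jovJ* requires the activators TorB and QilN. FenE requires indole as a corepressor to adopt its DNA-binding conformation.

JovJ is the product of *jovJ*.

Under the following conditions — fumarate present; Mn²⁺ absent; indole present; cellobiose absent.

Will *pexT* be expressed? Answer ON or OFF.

ON

Cellobiose is absent, so IrpB is active.
Fumarate is present, so GorT is active.
With repressor IrpB bound, *nolV* is not transcribed.
So NolV is not produced.
Indole is present, so FenE is active.
With repressor FenE bound, *lomD* is not transcribed.
So LomD is not produced.
Required activator NolV is absent, so *nerD* is not transcribed.
So NerD is not produced.
With no repressor bound, *torB* is transcribed.
So TorB is produced and active.
Mn²⁺ is absent, so QilN is active.
No repressor is bound and TorB and QilN are active, so *jovJ* is transcribed.
So JovJ is produced and active.
No repressor is bound and JovJ is active, so *pexT* is transcribed.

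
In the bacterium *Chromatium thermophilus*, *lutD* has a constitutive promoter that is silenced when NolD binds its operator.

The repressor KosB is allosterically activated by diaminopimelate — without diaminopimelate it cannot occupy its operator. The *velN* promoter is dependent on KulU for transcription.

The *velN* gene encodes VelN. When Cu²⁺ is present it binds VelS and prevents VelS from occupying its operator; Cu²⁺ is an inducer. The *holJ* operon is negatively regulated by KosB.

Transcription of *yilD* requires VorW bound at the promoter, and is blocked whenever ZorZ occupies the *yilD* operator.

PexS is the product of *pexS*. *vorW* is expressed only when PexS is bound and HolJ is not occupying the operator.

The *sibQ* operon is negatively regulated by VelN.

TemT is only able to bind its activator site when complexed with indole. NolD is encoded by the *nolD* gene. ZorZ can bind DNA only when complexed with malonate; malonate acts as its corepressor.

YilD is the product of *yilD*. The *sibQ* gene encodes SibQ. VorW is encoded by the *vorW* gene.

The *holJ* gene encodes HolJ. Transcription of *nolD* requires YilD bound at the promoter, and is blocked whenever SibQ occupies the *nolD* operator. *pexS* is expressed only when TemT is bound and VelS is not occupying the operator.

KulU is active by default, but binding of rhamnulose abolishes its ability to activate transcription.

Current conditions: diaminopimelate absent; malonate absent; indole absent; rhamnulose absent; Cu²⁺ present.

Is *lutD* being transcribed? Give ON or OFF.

Diaminopimelate is absent, so KosB is inactive.
With no repressor bound, *holJ* is transcribed.
So HolJ is produced and active.
Cu²⁺ is present, so VelS is inactive.
Indole is absent, so TemT is inactive.
Required activator TemT is absent, so *pexS* is not transcribed.
So PexS is not produced.
With repressor HolJ bound, *vorW* is not transcribed.
So VorW is not produced.
Malonate is absent, so ZorZ is inactive.
Required activator VorW is absent, so *yilD* is not transcribed.
So YilD is not produced.
Rhamnulose is absent, so KulU is active.
No repressor is bound and KulU is active, so *velN* is transcribed.
So VelN is produced and active.
With repressor VelN bound, *sibQ* is not transcribed.
So SibQ is not produced.
Required activator YilD is absent, so *nolD* is not transcribed.
So NolD is not produced.
With no repressor bound, *lutD* is transcribed.

ON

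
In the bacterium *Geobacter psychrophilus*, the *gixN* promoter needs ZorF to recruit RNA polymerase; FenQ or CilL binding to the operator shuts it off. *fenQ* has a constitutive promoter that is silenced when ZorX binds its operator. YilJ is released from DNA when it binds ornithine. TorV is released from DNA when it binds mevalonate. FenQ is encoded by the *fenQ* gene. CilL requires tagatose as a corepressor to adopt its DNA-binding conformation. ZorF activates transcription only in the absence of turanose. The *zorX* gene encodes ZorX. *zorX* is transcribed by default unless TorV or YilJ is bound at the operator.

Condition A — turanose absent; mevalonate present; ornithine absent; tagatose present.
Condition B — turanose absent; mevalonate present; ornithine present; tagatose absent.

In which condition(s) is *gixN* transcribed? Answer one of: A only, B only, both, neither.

Condition A:
Turanose is absent, so ZorF is active.
Mevalonate is present, so TorV is inactive.
Ornithine is absent, so YilJ is active.
With repressor YilJ bound, *zorX* is not transcribed.
So ZorX is not produced.
With no repressor bound, *fenQ* is transcribed.
So FenQ is produced and active.
Tagatose is present, so CilL is active.
With repressor FenQ bound, *gixN* is not transcribed.
→ *gixN* is OFF in A.
Condition B:
Turanose is absent, so ZorF is active.
Mevalonate is present, so TorV is inactive.
Ornithine is present, so YilJ is inactive.
With no repressor bound, *zorX* is transcribed.
So ZorX is produced and active.
With repressor ZorX bound, *fenQ* is not transcribed.
So FenQ is not produced.
Tagatose is absent, so CilL is inactive.
No repressor is bound and ZorF is active, so *gixN* is transcribed.
→ *gixN* is ON in B.

B only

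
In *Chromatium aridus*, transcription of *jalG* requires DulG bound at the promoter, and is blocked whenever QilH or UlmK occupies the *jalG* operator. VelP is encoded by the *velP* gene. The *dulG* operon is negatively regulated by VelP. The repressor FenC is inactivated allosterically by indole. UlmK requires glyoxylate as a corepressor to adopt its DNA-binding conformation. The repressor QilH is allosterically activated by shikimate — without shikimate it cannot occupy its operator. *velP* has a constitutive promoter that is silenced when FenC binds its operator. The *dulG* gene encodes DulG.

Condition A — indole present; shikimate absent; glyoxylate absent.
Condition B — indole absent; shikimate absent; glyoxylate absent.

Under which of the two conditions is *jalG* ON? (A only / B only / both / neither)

B only

Condition A:
Indole is present, so FenC is inactive.
With no repressor bound, *velP* is transcribed.
So VelP is produced and active.
With repressor VelP bound, *dulG* is not transcribed.
So DulG is not produced.
Shikimate is absent, so QilH is inactive.
Glyoxylate is absent, so UlmK is inactive.
Required activator DulG is absent, so *jalG* is not transcribed.
→ *jalG* is OFF in A.
Condition B:
Indole is absent, so FenC is active.
With repressor FenC bound, *velP* is not transcribed.
So VelP is not produced.
With no repressor bound, *dulG* is transcribed.
So DulG is produced and active.
Shikimate is absent, so QilH is inactive.
Glyoxylate is absent, so UlmK is inactive.
No repressor is bound and DulG is active, so *jalG* is transcribed.
→ *jalG* is ON in B.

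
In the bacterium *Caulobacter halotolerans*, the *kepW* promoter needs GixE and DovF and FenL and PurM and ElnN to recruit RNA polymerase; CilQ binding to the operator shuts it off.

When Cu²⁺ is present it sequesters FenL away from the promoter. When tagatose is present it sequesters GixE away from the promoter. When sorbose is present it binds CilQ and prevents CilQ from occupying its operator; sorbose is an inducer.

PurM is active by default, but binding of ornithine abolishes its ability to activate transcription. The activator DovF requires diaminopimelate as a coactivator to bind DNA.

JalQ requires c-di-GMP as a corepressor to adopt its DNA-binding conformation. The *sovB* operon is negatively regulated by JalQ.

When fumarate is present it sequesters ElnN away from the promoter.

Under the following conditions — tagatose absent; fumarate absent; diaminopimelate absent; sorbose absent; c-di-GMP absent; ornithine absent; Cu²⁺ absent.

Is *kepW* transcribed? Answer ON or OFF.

Tagatose is absent, so GixE is active.
Sorbose is absent, so CilQ is active.
Diaminopimelate is absent, so DovF is inactive.
Cu²⁺ is absent, so FenL is active.
Ornithine is absent, so PurM is active.
Fumarate is absent, so ElnN is active.
With repressor CilQ bound, *kepW* is not transcribed.

OFF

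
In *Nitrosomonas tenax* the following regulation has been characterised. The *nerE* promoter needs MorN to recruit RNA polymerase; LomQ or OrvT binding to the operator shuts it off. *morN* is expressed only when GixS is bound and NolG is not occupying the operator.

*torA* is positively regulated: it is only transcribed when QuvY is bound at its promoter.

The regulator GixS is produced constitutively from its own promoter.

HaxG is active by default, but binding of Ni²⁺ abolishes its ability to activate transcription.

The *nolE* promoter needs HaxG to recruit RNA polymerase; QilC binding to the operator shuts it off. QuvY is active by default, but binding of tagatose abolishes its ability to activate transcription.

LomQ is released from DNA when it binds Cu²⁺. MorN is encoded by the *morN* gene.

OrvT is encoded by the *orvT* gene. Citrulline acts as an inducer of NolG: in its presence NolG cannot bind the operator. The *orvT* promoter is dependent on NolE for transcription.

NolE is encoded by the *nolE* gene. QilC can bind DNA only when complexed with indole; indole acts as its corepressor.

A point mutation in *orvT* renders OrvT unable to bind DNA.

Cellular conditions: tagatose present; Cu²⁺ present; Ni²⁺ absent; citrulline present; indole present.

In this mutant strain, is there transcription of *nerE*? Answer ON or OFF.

ON

GixS is produced constitutively and is active.
Citrulline is present, so NolG is inactive.
No repressor is bound and GixS is active, so *morN* is transcribed.
So MorN is produced and active.
Cu²⁺ is present, so LomQ is inactive.
OrvT is non-functional in this strain, so it has no effect.
No repressor is bound and MorN is active, so *nerE* is transcribed.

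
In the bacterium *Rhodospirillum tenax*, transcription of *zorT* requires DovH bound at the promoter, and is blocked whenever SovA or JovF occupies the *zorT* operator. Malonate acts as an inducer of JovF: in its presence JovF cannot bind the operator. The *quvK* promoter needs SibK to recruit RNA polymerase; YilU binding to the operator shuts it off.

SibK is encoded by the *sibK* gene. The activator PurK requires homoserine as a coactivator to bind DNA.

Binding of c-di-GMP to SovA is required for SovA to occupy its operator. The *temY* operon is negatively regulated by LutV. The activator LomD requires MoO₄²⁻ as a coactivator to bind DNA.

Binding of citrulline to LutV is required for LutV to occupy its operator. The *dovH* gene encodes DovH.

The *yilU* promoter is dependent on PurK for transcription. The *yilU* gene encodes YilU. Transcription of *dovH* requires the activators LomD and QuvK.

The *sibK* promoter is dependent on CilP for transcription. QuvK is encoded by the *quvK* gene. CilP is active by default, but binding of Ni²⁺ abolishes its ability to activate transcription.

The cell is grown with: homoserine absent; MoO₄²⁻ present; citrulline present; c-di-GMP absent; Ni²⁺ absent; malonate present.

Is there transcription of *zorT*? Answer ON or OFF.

c-di-GMP is absent, so SovA is inactive.
Malonate is present, so JovF is inactive.
MoO₄²⁻ is present, so LomD is active.
Ni²⁺ is absent, so CilP is active.
No repressor is bound and CilP is active, so *sibK* is transcribed.
So SibK is produced and active.
Homoserine is absent, so PurK is inactive.
Required activator PurK is absent, so *yilU* is not transcribed.
So YilU is not produced.
No repressor is bound and SibK is active, so *quvK* is transcribed.
So QuvK is produced and active.
No repressor is bound and LomD and QuvK are active, so *dovH* is transcribed.
So DovH is produced and active.
No repressor is bound and DovH is active, so *zorT* is transcribed.

ON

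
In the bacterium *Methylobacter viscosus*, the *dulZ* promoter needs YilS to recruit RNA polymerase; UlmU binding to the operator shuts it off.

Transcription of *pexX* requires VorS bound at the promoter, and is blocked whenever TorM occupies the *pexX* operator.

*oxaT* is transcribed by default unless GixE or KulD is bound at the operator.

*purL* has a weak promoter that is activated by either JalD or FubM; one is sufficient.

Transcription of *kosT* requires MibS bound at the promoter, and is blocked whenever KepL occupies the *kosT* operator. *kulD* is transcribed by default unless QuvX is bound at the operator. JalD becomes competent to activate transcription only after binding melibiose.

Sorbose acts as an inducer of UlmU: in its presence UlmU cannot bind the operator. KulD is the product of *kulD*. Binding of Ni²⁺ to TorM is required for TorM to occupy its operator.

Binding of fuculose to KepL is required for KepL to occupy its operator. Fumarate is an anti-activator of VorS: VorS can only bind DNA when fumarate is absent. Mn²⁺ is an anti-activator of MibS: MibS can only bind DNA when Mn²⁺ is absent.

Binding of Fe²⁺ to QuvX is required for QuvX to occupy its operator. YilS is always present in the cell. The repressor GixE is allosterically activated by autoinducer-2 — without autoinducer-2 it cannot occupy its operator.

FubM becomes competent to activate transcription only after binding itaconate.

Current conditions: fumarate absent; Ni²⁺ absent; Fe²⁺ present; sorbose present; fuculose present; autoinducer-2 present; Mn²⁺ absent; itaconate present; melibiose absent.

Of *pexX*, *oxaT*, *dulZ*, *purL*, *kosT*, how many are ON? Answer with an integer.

Fumarate is absent, so VorS is active.
Ni²⁺ is absent, so TorM is inactive.
No repressor is bound and VorS is active, so *pexX* is transcribed.
→ *pexX* is ON.
Autoinducer-2 is present, so GixE is active.
Fe²⁺ is present, so QuvX is active.
With repressor QuvX bound, *kulD* is not transcribed.
So KulD is not produced.
With repressor GixE bound, *oxaT* is not transcribed.
→ *oxaT* is OFF.
YilS is produced constitutively and is active.
Sorbose is present, so UlmU is inactive.
No repressor is bound and YilS is active, so *dulZ* is transcribed.
→ *dulZ* is ON.
Melibiose is absent, so JalD is inactive.
Itaconate is present, so FubM is active.
Activator FubM is present, so *purL* is transcribed.
→ *purL* is ON.
Mn²⁺ is absent, so MibS is active.
Fuculose is present, so KepL is active.
With repressor KepL bound, *kosT* is not transcribed.
→ *kosT* is OFF.
3 of the 5 genes are transcribed.

3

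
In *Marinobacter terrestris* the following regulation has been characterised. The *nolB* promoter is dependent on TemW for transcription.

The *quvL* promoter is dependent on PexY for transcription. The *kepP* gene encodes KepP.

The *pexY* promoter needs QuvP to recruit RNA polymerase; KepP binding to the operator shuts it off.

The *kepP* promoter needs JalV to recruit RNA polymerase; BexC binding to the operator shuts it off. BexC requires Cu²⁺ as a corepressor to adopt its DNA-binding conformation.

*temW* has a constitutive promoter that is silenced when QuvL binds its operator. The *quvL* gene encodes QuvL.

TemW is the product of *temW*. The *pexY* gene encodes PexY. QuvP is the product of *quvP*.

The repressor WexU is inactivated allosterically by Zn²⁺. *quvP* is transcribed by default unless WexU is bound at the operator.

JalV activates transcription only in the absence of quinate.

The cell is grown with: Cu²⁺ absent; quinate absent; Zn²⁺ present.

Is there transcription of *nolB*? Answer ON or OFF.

ON

Cu²⁺ is absent, so BexC is inactive.
Quinate is absent, so JalV is active.
No repressor is bound and JalV is active, so *kepP* is transcribed.
So KepP is produced and active.
Zn²⁺ is present, so WexU is inactive.
With no repressor bound, *quvP* is transcribed.
So QuvP is produced and active.
With repressor KepP bound, *pexY* is not transcribed.
So PexY is not produced.
Required activator PexY is absent, so *quvL* is not transcribed.
So QuvL is not produced.
With no repressor bound, *temW* is transcribed.
So TemW is produced and active.
No repressor is bound and TemW is active, so *nolB* is transcribed.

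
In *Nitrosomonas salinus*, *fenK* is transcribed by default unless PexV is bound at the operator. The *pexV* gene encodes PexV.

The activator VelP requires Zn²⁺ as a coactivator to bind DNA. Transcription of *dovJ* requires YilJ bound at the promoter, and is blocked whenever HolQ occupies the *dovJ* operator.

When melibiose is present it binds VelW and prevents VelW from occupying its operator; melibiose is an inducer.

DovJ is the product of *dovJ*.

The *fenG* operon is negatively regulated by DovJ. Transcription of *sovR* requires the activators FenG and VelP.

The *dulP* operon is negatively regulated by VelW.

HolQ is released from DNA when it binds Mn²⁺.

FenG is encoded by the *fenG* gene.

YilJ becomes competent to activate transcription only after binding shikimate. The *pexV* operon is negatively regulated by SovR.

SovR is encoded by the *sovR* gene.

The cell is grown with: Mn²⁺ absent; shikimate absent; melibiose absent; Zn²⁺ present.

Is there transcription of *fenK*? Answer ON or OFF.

Mn²⁺ is absent, so HolQ is active.
Shikimate is absent, so YilJ is inactive.
With repressor HolQ bound, *dovJ* is not transcribed.
So DovJ is not produced.
With no repressor bound, *fenG* is transcribed.
So FenG is produced and active.
Zn²⁺ is present, so VelP is active.
No repressor is bound and FenG and VelP are active, so *sovR* is transcribed.
So SovR is produced and active.
With repressor SovR bound, *pexV* is not transcribed.
So PexV is not produced.
With no repressor bound, *fenK* is transcribed.

ON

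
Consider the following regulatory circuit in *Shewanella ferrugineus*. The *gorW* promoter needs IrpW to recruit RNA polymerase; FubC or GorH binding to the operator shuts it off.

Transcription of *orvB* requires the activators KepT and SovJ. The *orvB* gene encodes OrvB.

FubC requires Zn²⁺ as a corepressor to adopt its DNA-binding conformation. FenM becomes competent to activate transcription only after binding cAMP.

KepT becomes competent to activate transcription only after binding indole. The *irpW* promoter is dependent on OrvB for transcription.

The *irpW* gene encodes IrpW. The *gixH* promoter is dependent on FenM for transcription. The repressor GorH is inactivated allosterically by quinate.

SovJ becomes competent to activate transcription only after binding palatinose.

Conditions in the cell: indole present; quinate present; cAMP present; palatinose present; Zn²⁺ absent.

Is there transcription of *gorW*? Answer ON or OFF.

ON

Zn²⁺ is absent, so FubC is inactive.
Indole is present, so KepT is active.
Palatinose is present, so SovJ is active.
No repressor is bound and KepT and SovJ are active, so *orvB* is transcribed.
So OrvB is produced and active.
No repressor is bound and OrvB is active, so *irpW* is transcribed.
So IrpW is produced and active.
Quinate is present, so GorH is inactive.
No repressor is bound and IrpW is active, so *gorW* is transcribed.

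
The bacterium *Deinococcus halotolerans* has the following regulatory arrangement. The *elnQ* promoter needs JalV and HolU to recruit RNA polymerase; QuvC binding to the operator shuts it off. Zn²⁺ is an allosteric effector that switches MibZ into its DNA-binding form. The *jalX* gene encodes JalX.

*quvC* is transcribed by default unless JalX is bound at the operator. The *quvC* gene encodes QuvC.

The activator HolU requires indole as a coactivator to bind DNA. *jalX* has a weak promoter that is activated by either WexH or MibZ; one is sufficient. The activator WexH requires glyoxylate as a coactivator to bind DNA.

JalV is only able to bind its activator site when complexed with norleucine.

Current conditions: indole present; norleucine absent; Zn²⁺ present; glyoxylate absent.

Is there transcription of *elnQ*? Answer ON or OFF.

OFF

Norleucine is absent, so JalV is inactive.
Glyoxylate is absent, so WexH is inactive.
Zn²⁺ is present, so MibZ is active.
Activator MibZ is present, so *jalX* is transcribed.
So JalX is produced and active.
With repressor JalX bound, *quvC* is not transcribed.
So QuvC is not produced.
Indole is present, so HolU is active.
Required activator JalV is absent, so *elnQ* is not transcribed.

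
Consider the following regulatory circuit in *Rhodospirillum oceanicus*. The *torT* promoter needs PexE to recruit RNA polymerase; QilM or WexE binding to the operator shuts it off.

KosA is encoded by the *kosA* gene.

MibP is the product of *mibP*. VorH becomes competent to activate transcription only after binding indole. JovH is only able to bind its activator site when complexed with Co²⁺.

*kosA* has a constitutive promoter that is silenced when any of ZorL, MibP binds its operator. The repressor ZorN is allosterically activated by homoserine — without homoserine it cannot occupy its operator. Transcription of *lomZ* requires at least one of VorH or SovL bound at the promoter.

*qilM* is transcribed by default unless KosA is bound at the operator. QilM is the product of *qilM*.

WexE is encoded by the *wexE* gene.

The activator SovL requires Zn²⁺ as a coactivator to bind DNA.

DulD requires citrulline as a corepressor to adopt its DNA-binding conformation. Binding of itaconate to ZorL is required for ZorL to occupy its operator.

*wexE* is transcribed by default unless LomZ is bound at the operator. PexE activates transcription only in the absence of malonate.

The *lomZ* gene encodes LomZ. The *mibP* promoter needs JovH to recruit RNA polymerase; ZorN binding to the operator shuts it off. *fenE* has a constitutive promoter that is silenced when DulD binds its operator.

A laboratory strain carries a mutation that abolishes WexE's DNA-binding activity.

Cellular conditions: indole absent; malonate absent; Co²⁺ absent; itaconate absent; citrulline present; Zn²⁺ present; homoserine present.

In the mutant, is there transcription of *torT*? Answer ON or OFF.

Itaconate is absent, so ZorL is inactive.
Homoserine is present, so ZorN is active.
Co²⁺ is absent, so JovH is inactive.
With repressor ZorN bound, *mibP* is not transcribed.
So MibP is not produced.
With no repressor bound, *kosA* is transcribed.
So KosA is produced and active.
With repressor KosA bound, *qilM* is not transcribed.
So QilM is not produced.
Malonate is absent, so PexE is active.
WexE is non-functional in this strain, so it has no effect.
No repressor is bound and PexE is active, so *torT* is transcribed.

ON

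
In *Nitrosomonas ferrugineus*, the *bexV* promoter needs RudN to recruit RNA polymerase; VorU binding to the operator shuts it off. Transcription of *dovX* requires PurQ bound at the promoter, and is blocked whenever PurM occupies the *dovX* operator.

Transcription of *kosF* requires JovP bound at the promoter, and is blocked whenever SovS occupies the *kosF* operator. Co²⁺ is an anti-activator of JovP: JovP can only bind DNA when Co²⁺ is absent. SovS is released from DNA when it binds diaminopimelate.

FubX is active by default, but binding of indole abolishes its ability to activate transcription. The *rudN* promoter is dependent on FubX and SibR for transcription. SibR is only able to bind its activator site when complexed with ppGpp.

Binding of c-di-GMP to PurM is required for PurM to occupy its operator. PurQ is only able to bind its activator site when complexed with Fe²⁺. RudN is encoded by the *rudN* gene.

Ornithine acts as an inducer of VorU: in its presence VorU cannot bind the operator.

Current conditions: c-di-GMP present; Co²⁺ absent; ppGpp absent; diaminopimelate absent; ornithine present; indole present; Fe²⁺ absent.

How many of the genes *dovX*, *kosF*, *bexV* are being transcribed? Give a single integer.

c-di-GMP is present, so PurM is active.
Fe²⁺ is absent, so PurQ is inactive.
With repressor PurM bound, *dovX* is not transcribed.
→ *dovX* is OFF.
Diaminopimelate is absent, so SovS is active.
Co²⁺ is absent, so JovP is active.
With repressor SovS bound, *kosF* is not transcribed.
→ *kosF* is OFF.
Indole is present, so FubX is inactive.
ppGpp is absent, so SibR is inactive.
Required activator FubX is absent, so *rudN* is not transcribed.
So RudN is not produced.
Ornithine is present, so VorU is inactive.
Required activator RudN is absent, so *bexV* is not transcribed.
→ *bexV* is OFF.
0 of the 3 genes are transcribed.

0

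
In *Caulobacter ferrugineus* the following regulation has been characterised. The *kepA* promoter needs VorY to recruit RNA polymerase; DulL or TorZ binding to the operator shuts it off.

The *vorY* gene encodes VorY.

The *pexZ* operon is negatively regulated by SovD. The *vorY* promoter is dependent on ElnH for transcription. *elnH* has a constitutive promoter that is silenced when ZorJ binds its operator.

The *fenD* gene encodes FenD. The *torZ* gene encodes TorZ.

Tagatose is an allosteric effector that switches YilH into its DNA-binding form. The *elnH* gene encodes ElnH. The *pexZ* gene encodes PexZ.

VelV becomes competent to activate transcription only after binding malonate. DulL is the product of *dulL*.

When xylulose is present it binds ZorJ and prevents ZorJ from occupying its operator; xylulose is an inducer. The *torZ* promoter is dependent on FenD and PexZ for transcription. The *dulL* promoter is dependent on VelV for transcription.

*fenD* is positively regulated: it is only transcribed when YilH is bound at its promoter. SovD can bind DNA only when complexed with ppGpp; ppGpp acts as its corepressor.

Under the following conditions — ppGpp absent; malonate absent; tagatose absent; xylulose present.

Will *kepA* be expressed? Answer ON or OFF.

ON

Malonate is absent, so VelV is inactive.
Required activator VelV is absent, so *dulL* is not transcribed.
So DulL is not produced.
Tagatose is absent, so YilH is inactive.
Required activator YilH is absent, so *fenD* is not transcribed.
So FenD is not produced.
ppGpp is absent, so SovD is inactive.
With no repressor bound, *pexZ* is transcribed.
So PexZ is produced and active.
Required activator FenD is absent, so *torZ* is not transcribed.
So TorZ is not produced.
Xylulose is present, so ZorJ is inactive.
With no repressor bound, *elnH* is transcribed.
So ElnH is produced and active.
No repressor is bound and ElnH is active, so *vorY* is transcribed.
So VorY is produced and active.
No repressor is bound and VorY is active, so *kepA* is transcribed.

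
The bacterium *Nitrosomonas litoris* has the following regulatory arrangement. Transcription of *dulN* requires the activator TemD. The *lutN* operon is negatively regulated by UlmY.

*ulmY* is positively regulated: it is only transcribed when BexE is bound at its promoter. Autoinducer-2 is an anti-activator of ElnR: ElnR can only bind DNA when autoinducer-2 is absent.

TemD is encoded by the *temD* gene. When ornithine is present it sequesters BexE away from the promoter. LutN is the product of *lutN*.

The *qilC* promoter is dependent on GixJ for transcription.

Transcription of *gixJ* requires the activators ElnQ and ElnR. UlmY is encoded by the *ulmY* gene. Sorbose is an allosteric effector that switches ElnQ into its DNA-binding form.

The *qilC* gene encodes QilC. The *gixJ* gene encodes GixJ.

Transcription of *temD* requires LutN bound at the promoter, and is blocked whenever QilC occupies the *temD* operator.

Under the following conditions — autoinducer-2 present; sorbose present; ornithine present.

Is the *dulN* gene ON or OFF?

Ornithine is present, so BexE is inactive.
Required activator BexE is absent, so *ulmY* is not transcribed.
So UlmY is not produced.
With no repressor bound, *lutN* is transcribed.
So LutN is produced and active.
Sorbose is present, so ElnQ is active.
Autoinducer-2 is present, so ElnR is inactive.
Required activator ElnR is absent, so *gixJ* is not transcribed.
So GixJ is not produced.
Required activator GixJ is absent, so *qilC* is not transcribed.
So QilC is not produced.
No repressor is bound and LutN is active, so *temD* is transcribed.
So TemD is produced and active.
No repressor is bound and TemD is active, so *dulN* is transcribed.

ON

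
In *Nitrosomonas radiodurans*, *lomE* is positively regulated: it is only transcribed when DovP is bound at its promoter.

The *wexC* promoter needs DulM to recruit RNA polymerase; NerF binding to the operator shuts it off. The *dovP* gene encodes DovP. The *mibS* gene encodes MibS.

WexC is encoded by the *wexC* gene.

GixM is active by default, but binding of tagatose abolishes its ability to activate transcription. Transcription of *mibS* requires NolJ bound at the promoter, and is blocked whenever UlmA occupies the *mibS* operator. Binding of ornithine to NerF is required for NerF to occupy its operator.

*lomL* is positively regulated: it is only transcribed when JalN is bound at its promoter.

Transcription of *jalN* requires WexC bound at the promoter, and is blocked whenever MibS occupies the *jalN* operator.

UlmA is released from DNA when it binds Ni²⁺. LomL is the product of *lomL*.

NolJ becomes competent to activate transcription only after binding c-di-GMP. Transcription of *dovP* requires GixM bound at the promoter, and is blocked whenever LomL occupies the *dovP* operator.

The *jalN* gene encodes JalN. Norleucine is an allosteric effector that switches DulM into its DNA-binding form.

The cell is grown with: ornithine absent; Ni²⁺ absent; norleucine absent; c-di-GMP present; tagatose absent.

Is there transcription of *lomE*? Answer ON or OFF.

ON

c-di-GMP is present, so NolJ is active.
Ni²⁺ is absent, so UlmA is active.
With repressor UlmA bound, *mibS* is not transcribed.
So MibS is not produced.
Ornithine is absent, so NerF is inactive.
Norleucine is absent, so DulM is inactive.
Required activator DulM is absent, so *wexC* is not transcribed.
So WexC is not produced.
Required activator WexC is absent, so *jalN* is not transcribed.
So JalN is not produced.
Required activator JalN is absent, so *lomL* is not transcribed.
So LomL is not produced.
Tagatose is absent, so GixM is active.
No repressor is bound and GixM is active, so *dovP* is transcribed.
So DovP is produced and active.
No repressor is bound and DovP is active, so *lomE* is transcribed.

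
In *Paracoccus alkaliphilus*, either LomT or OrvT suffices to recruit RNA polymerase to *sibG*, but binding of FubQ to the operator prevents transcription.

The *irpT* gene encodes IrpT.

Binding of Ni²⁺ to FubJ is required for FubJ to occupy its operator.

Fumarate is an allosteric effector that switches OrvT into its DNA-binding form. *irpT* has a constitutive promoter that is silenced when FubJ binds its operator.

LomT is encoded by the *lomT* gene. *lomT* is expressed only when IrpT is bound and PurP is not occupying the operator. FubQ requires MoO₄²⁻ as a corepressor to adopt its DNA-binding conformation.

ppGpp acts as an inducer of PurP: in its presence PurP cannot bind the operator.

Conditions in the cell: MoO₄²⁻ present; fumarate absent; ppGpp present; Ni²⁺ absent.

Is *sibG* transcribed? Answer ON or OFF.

OFF

MoO₄²⁻ is present, so FubQ is active.
ppGpp is present, so PurP is inactive.
Ni²⁺ is absent, so FubJ is inactive.
With no repressor bound, *irpT* is transcribed.
So IrpT is produced and active.
No repressor is bound and IrpT is active, so *lomT* is transcribed.
So LomT is produced and active.
Fumarate is absent, so OrvT is inactive.
With repressor FubQ bound, *sibG* is not transcribed.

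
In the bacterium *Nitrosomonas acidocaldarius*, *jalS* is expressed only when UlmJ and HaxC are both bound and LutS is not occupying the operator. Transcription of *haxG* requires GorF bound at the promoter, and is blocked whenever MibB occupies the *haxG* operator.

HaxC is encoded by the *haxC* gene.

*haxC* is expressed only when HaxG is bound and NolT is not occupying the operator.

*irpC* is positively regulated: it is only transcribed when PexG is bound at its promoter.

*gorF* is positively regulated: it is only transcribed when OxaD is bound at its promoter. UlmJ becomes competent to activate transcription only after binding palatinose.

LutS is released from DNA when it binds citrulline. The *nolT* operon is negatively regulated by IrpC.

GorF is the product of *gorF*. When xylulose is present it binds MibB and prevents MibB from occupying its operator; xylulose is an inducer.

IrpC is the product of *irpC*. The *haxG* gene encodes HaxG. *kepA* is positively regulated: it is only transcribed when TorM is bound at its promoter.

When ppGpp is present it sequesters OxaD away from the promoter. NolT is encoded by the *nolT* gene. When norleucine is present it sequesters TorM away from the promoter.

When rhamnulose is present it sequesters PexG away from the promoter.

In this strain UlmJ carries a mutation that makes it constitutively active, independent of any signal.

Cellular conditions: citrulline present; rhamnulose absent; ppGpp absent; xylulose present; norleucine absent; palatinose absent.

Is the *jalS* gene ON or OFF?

ON

Citrulline is present, so LutS is inactive.
UlmJ is constitutively active in this strain.
Xylulose is present, so MibB is inactive.
ppGpp is absent, so OxaD is active.
No repressor is bound and OxaD is active, so *gorF* is transcribed.
So GorF is produced and active.
No repressor is bound and GorF is active, so *haxG* is transcribed.
So HaxG is produced and active.
Rhamnulose is absent, so PexG is active.
No repressor is bound and PexG is active, so *irpC* is transcribed.
So IrpC is produced and active.
With repressor IrpC bound, *nolT* is not transcribed.
So NolT is not produced.
No repressor is bound and HaxG is active, so *haxC* is transcribed.
So HaxC is produced and active.
No repressor is bound and UlmJ and HaxC are active, so *jalS* is transcribed.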